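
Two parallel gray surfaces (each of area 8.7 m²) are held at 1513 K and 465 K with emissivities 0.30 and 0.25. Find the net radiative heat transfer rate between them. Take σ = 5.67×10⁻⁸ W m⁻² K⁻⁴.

For two large parallel gray plates, q = σ(T₁⁴ − T₂⁴) / (1/ε₁ + 1/ε₂ − 1).
1/ε₁ + 1/ε₂ − 1 = 1/0.30 + 1/0.25 − 1 = 6.333.
T₁⁴ − T₂⁴ = 5.24×10^12 − 4.68×10^10 = 5.19×10^12 K⁴.
q = 5.67×10⁻⁸ × 5.19×10^12 / 6.333 = 46500 W/m².
Q = q·A = 46500 × 8.7 = 4.05×10^5 W.

Q ≈ 4.05×10^5 W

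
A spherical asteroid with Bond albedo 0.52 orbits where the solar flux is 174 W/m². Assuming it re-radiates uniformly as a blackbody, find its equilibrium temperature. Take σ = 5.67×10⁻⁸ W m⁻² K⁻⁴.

Power absorbed = (1−a)S·πR²; power emitted = 4πR²σT⁴. Equating and cancelling πR²:
T = ((1−a)S / 4σ)^(1/4) = (83.5 / (4 × 5.67×10⁻⁸))^(1/4) = (3.68×10^8)^(1/4).
T = 139 K.

T ≈ 139 K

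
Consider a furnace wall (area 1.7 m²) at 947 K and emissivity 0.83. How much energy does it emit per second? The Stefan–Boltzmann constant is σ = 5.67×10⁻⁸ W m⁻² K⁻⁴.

P ≈ 64300 W

Stefan–Boltzmann: P = εσAT⁴ = 0.83 × 5.67×10⁻⁸ × 1.70 × (947)⁴ = 0.83 × 5.67×10⁻⁸ × 1.70 × 8.04×10^11.
P = 64300 W.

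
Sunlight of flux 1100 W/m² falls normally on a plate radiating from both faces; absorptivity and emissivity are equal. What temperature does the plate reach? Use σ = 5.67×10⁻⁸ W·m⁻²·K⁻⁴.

T ≈ 314 K

Absorbed flux αS = emitted flux 2εσT⁴ per unit area; with α = ε this gives T = (S/2σ)^(1/4).
T = (1100 / (2 × 5.67×10⁻⁸))^(1/4) = (9.70×10^9)^(1/4).
T = 314 K.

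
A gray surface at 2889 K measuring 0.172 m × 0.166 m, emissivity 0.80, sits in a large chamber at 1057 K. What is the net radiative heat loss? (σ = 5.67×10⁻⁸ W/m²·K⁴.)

A = 0.172 × 0.166 = 0.0286 m².
Q = εσA(T⁴ − T_s⁴). T⁴ − T_s⁴ = (2889)⁴ − (1057)⁴ = 6.97×10^13 − 1.25×10^12 = 6.84×10^13 K⁴.
Q = 0.80 × 5.67×10⁻⁸ × 0.0286 × 6.84×10^13 = 88600 W.

Q ≈ 88600 W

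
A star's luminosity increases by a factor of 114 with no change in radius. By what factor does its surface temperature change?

P ∝ T⁴ ⇒ T ∝ P^(1/4), so T scales by (114)^(1/4) = 3.27.

factor ≈ 3.27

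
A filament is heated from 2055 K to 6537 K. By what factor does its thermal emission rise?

P ∝ T⁴, so the ratio is (6537/2055)⁴ = (3.181)⁴ = 102.

ratio ≈ 102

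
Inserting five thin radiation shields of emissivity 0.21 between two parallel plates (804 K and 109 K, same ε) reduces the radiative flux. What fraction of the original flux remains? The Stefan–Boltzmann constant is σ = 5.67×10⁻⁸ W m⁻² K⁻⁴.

With N identical shields there are N+1 = 6 gaps in series, each with the same radiative resistance, so the flux falls to 1/(N+1) of its unshielded value.

ratio ≈ 0.167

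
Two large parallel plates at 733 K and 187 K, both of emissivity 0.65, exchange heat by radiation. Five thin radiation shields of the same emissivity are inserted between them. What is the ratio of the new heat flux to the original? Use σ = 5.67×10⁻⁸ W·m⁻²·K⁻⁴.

ratio ≈ 0.167

With N identical shields there are N+1 = 6 gaps in series, each with the same radiative resistance, so the flux falls to 1/(N+1) of its unshielded value.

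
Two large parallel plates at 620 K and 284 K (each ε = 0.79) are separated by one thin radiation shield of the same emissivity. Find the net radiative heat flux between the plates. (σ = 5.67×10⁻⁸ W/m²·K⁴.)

Each of the 2 gaps contributes resistance (2/ε − 1) = 2/0.79 − 1 = 1.532; total = 3.063.
q = σ(T₁⁴ − T₂⁴) / 3.063 = 5.67×10⁻⁸ × 1.41×10^11 / 3.063 = 2610 W/m².

q ≈ 2610 W/m²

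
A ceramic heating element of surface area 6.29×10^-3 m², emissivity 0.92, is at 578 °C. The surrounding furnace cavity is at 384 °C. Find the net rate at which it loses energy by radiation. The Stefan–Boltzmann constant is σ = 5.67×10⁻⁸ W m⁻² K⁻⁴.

Q ≈ 111 W

Convert: 578 °C = 851 K; 384 °C = 657 K.
Q = εσA(T⁴ − T_s⁴). T⁴ − T_s⁴ = (851)⁴ − (657)⁴ = 5.24×10^11 − 1.86×10^11 = 3.38×10^11 K⁴.
Q = 0.92 × 5.67×10⁻⁸ × 6.29×10^-3 × 3.38×10^11 = 111 W.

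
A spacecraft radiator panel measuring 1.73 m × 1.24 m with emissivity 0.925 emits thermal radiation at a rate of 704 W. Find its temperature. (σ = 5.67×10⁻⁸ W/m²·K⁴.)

A = 1.73 × 1.24 = 2.15 m².
From P = εσAT⁴, T = (P / εσA)^(1/4) = (704 / (0.925 × 5.67×10⁻⁸ × 2.15))^(1/4).
T = (6.26×10^9)^(1/4) = 281 K.

T ≈ 281 K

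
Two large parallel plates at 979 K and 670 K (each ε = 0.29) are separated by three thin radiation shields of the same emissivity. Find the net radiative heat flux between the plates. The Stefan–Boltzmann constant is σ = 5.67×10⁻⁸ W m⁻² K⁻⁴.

Each of the 4 gaps contributes resistance (2/ε − 1) = 2/0.29 − 1 = 5.897; total = 23.59.
q = σ(T₁⁴ − T₂⁴) / 23.59 = 5.67×10⁻⁸ × 7.17×10^11 / 23.59 = 1720 W/m².

q ≈ 1720 W/m²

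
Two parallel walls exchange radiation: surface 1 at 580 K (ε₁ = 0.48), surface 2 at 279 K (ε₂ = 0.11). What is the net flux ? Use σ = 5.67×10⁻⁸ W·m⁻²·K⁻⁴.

q ≈ 597 W/m²

For two large parallel gray plates, q = σ(T₁⁴ − T₂⁴) / (1/ε₁ + 1/ε₂ − 1).
1/ε₁ + 1/ε₂ − 1 = 1/0.48 + 1/0.11 − 1 = 10.17.
T₁⁴ − T₂⁴ = 1.13×10^11 − 6.06×10^9 = 1.07×10^11 K⁴.
q = 5.67×10⁻⁸ × 1.07×10^11 / 10.17 = 597 W/m².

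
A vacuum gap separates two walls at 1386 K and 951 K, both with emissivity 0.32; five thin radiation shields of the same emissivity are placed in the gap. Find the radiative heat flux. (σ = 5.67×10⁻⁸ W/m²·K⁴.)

q ≈ 5170 W/m²

Each of the 6 gaps contributes resistance (2/ε − 1) = 2/0.32 − 1 = 5.250; total = 31.50.
q = σ(T₁⁴ − T₂⁴) / 31.50 = 5.67×10⁻⁸ × 2.87×10^12 / 31.50 = 5170 W/m².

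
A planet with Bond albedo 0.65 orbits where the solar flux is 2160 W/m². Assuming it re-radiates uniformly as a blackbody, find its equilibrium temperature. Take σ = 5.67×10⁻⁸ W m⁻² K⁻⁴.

Power absorbed = (1−a)S·πR²; power emitted = 4πR²σT⁴. Equating and cancelling πR²:
T = ((1−a)S / 4σ)^(1/4) = (756 / (4 × 5.67×10⁻⁸))^(1/4) = (3.33×10^9)^(1/4).
T = 240 K.

T ≈ 240 K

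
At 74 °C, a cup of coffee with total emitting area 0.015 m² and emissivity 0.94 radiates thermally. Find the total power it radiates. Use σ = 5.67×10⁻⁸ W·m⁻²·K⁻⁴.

P ≈ 11.6 W

74 °C = 347 K.
Stefan–Boltzmann: P = εσAT⁴ = 0.94 × 5.67×10⁻⁸ × 0.0150 × (347)⁴ = 0.94 × 5.67×10⁻⁸ × 0.0150 × 1.45×10^10.
P = 11.6 W.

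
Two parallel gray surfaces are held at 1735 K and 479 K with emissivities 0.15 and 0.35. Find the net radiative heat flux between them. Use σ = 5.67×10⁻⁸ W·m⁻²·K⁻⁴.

For two large parallel gray plates, q = σ(T₁⁴ − T₂⁴) / (1/ε₁ + 1/ε₂ − 1).
1/ε₁ + 1/ε₂ − 1 = 1/0.15 + 1/0.35 − 1 = 8.524.
T₁⁴ − T₂⁴ = 9.06×10^12 − 5.26×10^10 = 9.01×10^12 K⁴.
q = 5.67×10⁻⁸ × 9.01×10^12 / 8.524 = 59900 W/m².

q ≈ 59900 W/m²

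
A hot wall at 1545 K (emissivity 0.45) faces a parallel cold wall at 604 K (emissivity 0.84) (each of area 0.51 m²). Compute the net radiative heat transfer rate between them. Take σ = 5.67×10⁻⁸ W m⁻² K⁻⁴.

Q ≈ 66700 W

For two large parallel gray plates, q = σ(T₁⁴ − T₂⁴) / (1/ε₁ + 1/ε₂ − 1).
1/ε₁ + 1/ε₂ − 1 = 1/0.45 + 1/0.84 − 1 = 2.413.
T₁⁴ − T₂⁴ = 5.70×10^12 − 1.33×10^11 = 5.56×10^12 K⁴.
q = 5.67×10⁻⁸ × 5.56×10^12 / 2.413 = 1.31×10^5 W/m².
Q = q·A = 1.31×10^5 × 0.51 = 66700 W.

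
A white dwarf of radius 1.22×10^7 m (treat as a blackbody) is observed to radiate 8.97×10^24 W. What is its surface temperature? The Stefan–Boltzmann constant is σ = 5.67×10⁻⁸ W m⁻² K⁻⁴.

T ≈ 17100 K

A = 4πr² = 4π × (1.22×10^7)² = 1.87×10^15 m².
From P = σAT⁴, T = (P / σA)^(1/4) = (8.97×10^24 / (5.67×10⁻⁸ × 1.87×10^15))^(1/4).
T = (8.46×10^16)^(1/4) = 17100 K.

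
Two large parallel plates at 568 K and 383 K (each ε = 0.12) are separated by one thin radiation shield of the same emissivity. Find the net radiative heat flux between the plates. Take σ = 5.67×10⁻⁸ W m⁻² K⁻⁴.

q ≈ 149 W/m²

Each of the 2 gaps contributes resistance (2/ε − 1) = 2/0.12 − 1 = 15.67; total = 31.33.
q = σ(T₁⁴ − T₂⁴) / 31.33 = 5.67×10⁻⁸ × 8.26×10^10 / 31.33 = 149 W/m².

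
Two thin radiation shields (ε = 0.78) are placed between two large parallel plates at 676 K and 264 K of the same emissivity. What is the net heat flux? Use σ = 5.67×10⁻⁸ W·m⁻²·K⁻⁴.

Each of the 3 gaps contributes resistance (2/ε − 1) = 2/0.78 − 1 = 1.564; total = 4.692.
q = σ(T₁⁴ − T₂⁴) / 4.692 = 5.67×10⁻⁸ × 2.04×10^11 / 4.692 = 2460 W/m².

q ≈ 2460 W/m²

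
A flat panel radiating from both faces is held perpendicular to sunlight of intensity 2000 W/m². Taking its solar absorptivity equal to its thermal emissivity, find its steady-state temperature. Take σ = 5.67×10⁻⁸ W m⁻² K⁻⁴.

T ≈ 364 K

Absorbed flux αS = emitted flux 2εσT⁴ per unit area; with α = ε this gives T = (S/2σ)^(1/4).
T = (2000 / (2 × 5.67×10⁻⁸))^(1/4) = (1.76×10^10)^(1/4).
T = 364 K.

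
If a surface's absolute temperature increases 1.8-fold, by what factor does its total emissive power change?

factor ≈ 10.5

P ∝ T⁴, so the power scales as (1.8)⁴ = 10.5.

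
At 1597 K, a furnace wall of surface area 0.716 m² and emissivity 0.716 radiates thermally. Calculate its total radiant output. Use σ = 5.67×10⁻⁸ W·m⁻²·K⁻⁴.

P = εσAT⁴ = 0.716 × 5.67×10⁻⁸ × 0.716 × (1597)⁴ = 0.716 × 5.67×10⁻⁸ × 0.716 × 6.50×10^12.
P = 1.89×10^5 W.

P ≈ 1.89×10^5 W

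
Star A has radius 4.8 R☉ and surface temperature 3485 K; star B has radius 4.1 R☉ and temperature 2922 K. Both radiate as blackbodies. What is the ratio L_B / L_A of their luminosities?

L = 4πR²σT⁴ ∝ R²T⁴, so L_B/L_A = (4.1/4.8)² × (2922/3485)⁴ = 0.730 × 0.494 = 0.361.

L_B/L_A ≈ 0.361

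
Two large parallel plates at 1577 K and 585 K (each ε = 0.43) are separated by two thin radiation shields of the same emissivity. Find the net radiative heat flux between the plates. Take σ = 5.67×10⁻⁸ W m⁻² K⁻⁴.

Each of the 3 gaps contributes resistance (2/ε − 1) = 2/0.43 − 1 = 3.651; total = 10.95.
q = σ(T₁⁴ − T₂⁴) / 10.95 = 5.67×10⁻⁸ × 6.07×10^12 / 10.95 = 31400 W/m².

q ≈ 31400 W/m²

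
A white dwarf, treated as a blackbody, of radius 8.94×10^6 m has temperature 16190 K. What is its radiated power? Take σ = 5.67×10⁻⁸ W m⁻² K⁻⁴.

P ≈ 3.91×10^24 W

A = 4πr² = 4π × (8.94×10^6)² = 1.00×10^15 m².
P = σAT⁴ = 5.67×10⁻⁸ × 1.00×10^15 × (16190)⁴ = 5.67×10⁻⁸ × 1.00×10^15 × 6.87×10^16.
P = 3.91×10^24 W.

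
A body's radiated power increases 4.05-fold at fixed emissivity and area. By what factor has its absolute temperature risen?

factor ≈ 1.42

P ∝ T⁴ ⇒ T ∝ P^(1/4), so T scales by (4.05)^(1/4) = 1.42.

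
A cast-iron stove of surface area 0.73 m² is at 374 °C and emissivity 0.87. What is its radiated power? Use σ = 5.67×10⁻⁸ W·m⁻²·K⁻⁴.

374 °C = 647 K.
Stefan–Boltzmann: P = εσAT⁴ = 0.87 × 5.67×10⁻⁸ × 0.730 × (647)⁴ = 0.87 × 5.67×10⁻⁸ × 0.730 × 1.75×10^11.
P = 6310 W.

P ≈ 6310 W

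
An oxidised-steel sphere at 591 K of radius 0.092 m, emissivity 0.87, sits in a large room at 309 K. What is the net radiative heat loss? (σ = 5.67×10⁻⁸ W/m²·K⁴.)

A = 4πr² = 4π × (0.092)² = 0.106 m².
Q = εσA(T⁴ − T_s⁴). T⁴ − T_s⁴ = (591)⁴ − (309)⁴ = 1.22×10^11 − 9.12×10^9 = 1.13×10^11 K⁴.
Q = 0.87 × 5.67×10⁻⁸ × 0.106 × 1.13×10^11 = 592 W.

Q ≈ 592 W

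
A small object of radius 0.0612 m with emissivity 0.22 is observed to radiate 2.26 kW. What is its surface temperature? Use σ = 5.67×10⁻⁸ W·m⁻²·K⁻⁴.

T ≈ 1400 K

A = 4πr² = 4π × (0.0612)² = 0.0471 m².
From P = εσAT⁴, T = (P / εσA)^(1/4) = (2260 / (0.22 × 5.67×10⁻⁸ × 0.0471))^(1/4).
T = (3.85×10^12)^(1/4) = 1400 K.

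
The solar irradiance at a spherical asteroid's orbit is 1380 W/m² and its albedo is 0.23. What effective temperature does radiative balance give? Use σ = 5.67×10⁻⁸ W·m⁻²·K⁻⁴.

T ≈ 262 K

Power absorbed = (1−a)S·πR²; power emitted = 4πR²σT⁴. Equating and cancelling πR²:
T = ((1−a)S / 4σ)^(1/4) = (1060 / (4 × 5.67×10⁻⁸))^(1/4) = (4.69×10^9)^(1/4).
T = 262 K.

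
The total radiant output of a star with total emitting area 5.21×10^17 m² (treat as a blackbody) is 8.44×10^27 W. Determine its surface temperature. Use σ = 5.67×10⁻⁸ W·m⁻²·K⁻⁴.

T ≈ 23100 K

From P = σAT⁴, T = (P / σA)^(1/4) = (8.44×10^27 / (5.67×10⁻⁸ × 5.21×10^17))^(1/4).
T = (2.86×10^17)^(1/4) = 23100 K.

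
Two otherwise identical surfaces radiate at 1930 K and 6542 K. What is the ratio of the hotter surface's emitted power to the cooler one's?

P ∝ T⁴, so the ratio is (6542/1930)⁴ = (3.390)⁴ = 132.

ratio ≈ 132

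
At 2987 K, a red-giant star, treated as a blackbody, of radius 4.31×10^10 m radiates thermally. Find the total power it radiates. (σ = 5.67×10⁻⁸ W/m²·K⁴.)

P ≈ 1.05×10^29 W

A = 4πr² = 4π × (4.31×10^10)² = 2.33×10^22 m².
P = σAT⁴ = 5.67×10⁻⁸ × 2.33×10^22 × (2987)⁴ = 5.67×10⁻⁸ × 2.33×10^22 × 7.96×10^13.
P = 1.05×10^29 W.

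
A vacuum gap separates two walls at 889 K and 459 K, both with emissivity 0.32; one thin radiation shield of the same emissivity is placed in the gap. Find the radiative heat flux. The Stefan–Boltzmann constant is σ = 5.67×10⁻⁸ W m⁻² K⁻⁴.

q ≈ 3130 W/m²

Each of the 2 gaps contributes resistance (2/ε − 1) = 2/0.32 − 1 = 5.250; total = 10.50.
q = σ(T₁⁴ − T₂⁴) / 10.50 = 5.67×10⁻⁸ × 5.80×10^11 / 10.50 = 3130 W/m².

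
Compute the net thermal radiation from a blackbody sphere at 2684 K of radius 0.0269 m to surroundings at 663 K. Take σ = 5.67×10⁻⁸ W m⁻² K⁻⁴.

A = 4πr² = 4π × (0.0269)² = 9.09×10^-3 m².
Q = σA(T⁴ − T_s⁴). T⁴ − T_s⁴ = (2684)⁴ − (663)⁴ = 5.19×10^13 − 1.93×10^11 = 5.17×10^13 K⁴.
Q = 5.67×10⁻⁸ × 9.09×10^-3 × 5.17×10^13 = 26700 W.

Q ≈ 26700 W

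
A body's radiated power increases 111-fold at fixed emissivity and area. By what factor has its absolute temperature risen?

factor ≈ 3.25

P ∝ T⁴ ⇒ T ∝ P^(1/4), so T scales by (111)^(1/4) = 3.25.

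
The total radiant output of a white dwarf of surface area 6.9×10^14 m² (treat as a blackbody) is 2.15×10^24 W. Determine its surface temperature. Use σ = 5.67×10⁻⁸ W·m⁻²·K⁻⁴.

T ≈ 15300 K

From P = σAT⁴, T = (P / σA)^(1/4) = (2.15×10^24 / (5.67×10⁻⁸ × 6.90×10^14))^(1/4).
T = (5.50×10^16)^(1/4) = 15300 K.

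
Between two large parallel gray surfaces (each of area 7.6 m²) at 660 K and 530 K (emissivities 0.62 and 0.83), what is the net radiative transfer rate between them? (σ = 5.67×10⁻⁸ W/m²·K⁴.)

Q ≈ 26300 W

For two large parallel gray plates, q = σ(T₁⁴ − T₂⁴) / (1/ε₁ + 1/ε₂ − 1).
1/ε₁ + 1/ε₂ − 1 = 1/0.62 + 1/0.83 − 1 = 1.818.
T₁⁴ − T₂⁴ = 1.90×10^11 − 7.89×10^10 = 1.11×10^11 K⁴.
q = 5.67×10⁻⁸ × 1.11×10^11 / 1.818 = 3460 W/m².
Q = q·A = 3460 × 7.6 = 26300 W.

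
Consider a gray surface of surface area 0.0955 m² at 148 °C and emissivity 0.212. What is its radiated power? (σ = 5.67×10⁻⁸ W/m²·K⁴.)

P ≈ 36.1 W

148 °C = 421 K.
P = εσAT⁴ = 0.212 × 5.67×10⁻⁸ × 0.0955 × (421)⁴ = 0.212 × 5.67×10⁻⁸ × 0.0955 × 3.14×10^10.
P = 36.1 W.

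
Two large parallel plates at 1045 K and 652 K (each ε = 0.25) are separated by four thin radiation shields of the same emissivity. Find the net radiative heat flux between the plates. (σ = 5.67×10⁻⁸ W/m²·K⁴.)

Each of the 5 gaps contributes resistance (2/ε − 1) = 2/0.25 − 1 = 7.000; total = 35.00.
q = σ(T₁⁴ − T₂⁴) / 35.00 = 5.67×10⁻⁸ × 1.01×10^12 / 35.00 = 1640 W/m².

q ≈ 1640 W/m²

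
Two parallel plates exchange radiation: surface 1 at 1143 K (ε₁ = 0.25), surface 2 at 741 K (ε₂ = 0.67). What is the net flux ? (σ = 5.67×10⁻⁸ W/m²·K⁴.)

For two large parallel gray plates, q = σ(T₁⁴ − T₂⁴) / (1/ε₁ + 1/ε₂ − 1).
1/ε₁ + 1/ε₂ − 1 = 1/0.25 + 1/0.67 − 1 = 4.493.
T₁⁴ − T₂⁴ = 1.71×10^12 − 3.01×10^11 = 1.41×10^12 K⁴.
q = 5.67×10⁻⁸ × 1.41×10^12 / 4.493 = 17700 W/m².

q ≈ 17700 W/m²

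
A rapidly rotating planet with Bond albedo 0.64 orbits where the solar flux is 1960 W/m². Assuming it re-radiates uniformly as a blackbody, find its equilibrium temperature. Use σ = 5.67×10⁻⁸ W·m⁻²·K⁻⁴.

Power absorbed = (1−a)S·πR²; power emitted = 4πR²σT⁴. Equating and cancelling πR²:
T = ((1−a)S / 4σ)^(1/4) = (706 / (4 × 5.67×10⁻⁸))^(1/4) = (3.11×10^9)^(1/4).
T = 236 K.

T ≈ 236 K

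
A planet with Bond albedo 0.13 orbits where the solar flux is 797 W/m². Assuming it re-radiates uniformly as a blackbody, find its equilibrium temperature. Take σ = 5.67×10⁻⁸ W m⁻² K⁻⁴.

Power absorbed = (1−a)S·πR²; power emitted = 4πR²σT⁴. Equating and cancelling πR²:
T = ((1−a)S / 4σ)^(1/4) = (693 / (4 × 5.67×10⁻⁸))^(1/4) = (3.06×10^9)^(1/4).
T = 235 K.

T ≈ 235 K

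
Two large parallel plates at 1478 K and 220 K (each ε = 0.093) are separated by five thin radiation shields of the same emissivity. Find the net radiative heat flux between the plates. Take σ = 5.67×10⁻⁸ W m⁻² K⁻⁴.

Each of the 6 gaps contributes resistance (2/ε − 1) = 2/0.093 − 1 = 20.51; total = 123.0.
q = σ(T₁⁴ − T₂⁴) / 123.0 = 5.67×10⁻⁸ × 4.77×10^12 / 123.0 = 2200 W/m².

q ≈ 2200 W/m²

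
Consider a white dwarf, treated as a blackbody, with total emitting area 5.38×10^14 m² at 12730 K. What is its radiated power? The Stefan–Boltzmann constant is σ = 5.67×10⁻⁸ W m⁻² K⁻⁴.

P ≈ 8.01×10^23 W

P = σAT⁴ = 5.67×10⁻⁸ × 5.38×10^14 × (12730)⁴ = 5.67×10⁻⁸ × 5.38×10^14 × 2.63×10^16.
P = 8.01×10^23 W.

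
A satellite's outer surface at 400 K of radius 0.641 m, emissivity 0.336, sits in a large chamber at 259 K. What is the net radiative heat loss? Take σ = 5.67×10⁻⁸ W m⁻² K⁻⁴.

Q ≈ 2080 W

A = 4πr² = 4π × (0.641)² = 5.16 m².
Q = εσA(T⁴ − T_s⁴). T⁴ − T_s⁴ = (400)⁴ − (259)⁴ = 2.56×10^10 − 4.50×10^9 = 2.11×10^10 K⁴.
Q = 0.336 × 5.67×10⁻⁸ × 5.16 × 2.11×10^10 = 2080 W.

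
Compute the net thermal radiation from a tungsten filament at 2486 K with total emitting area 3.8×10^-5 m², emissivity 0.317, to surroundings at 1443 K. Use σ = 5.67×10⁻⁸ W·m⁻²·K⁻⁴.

Q ≈ 23.1 W

Q = εσA(T⁴ − T_s⁴). T⁴ − T_s⁴ = (2486)⁴ − (1443)⁴ = 3.82×10^13 − 4.34×10^12 = 3.39×10^13 K⁴.
Q = 0.317 × 5.67×10⁻⁸ × 3.80×10^-5 × 3.39×10^13 = 23.1 W.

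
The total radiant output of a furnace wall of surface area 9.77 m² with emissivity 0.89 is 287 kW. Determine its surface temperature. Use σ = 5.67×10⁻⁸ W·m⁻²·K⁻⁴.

T ≈ 873 K

From P = εσAT⁴, T = (P / εσA)^(1/4) = (2.87×10^5 / (0.89 × 5.67×10⁻⁸ × 9.77))^(1/4).
T = (5.82×10^11)^(1/4) = 873 K.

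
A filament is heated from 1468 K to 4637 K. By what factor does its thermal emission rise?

P ∝ T⁴, so the ratio is (4637/1468)⁴ = (3.159)⁴ = 99.6.

ratio ≈ 99.6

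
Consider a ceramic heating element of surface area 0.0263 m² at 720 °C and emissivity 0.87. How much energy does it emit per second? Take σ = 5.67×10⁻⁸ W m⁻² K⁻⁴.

P ≈ 1260 W

720 °C = 993 K.
Stefan–Boltzmann: P = εσAT⁴ = 0.87 × 5.67×10⁻⁸ × 0.0263 × (993)⁴ = 0.87 × 5.67×10⁻⁸ × 0.0263 × 9.72×10^11.
P = 1260 W.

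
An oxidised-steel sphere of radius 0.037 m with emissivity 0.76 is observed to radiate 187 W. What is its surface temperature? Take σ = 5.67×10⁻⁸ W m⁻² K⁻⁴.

A = 4πr² = 4π × (0.037)² = 0.0172 m².
From P = εσAT⁴, T = (P / εσA)^(1/4) = (187 / (0.76 × 5.67×10⁻⁸ × 0.0172))^(1/4).
T = (2.52×10^11)^(1/4) = 709 K.

T ≈ 709 K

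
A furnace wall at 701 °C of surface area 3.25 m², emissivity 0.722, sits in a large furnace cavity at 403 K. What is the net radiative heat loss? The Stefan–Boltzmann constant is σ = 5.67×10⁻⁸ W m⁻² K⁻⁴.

Convert: 701 °C = 974 K.
Q = εσA(T⁴ − T_s⁴). T⁴ − T_s⁴ = (974)⁴ − (403)⁴ = 9.00×10^11 − 2.64×10^10 = 8.74×10^11 K⁴.
Q = 0.722 × 5.67×10⁻⁸ × 3.25 × 8.74×10^11 = 1.16×10^5 W.

Q ≈ 1.16×10^5 W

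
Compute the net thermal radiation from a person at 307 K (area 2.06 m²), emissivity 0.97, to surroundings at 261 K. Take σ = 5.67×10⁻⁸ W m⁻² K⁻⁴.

Q = εσA(T⁴ − T_s⁴). T⁴ − T_s⁴ = (307)⁴ − (261)⁴ = 8.88×10^9 − 4.64×10^9 = 4.24×10^9 K⁴.
Q = 0.97 × 5.67×10⁻⁸ × 2.06 × 4.24×10^9 = 481 W.

Q ≈ 481 W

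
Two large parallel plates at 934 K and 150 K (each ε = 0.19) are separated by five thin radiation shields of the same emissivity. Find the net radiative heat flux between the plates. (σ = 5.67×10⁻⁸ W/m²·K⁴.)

q ≈ 754 W/m²

Each of the 6 gaps contributes resistance (2/ε − 1) = 2/0.19 − 1 = 9.526; total = 57.16.
q = σ(T₁⁴ − T₂⁴) / 57.16 = 5.67×10⁻⁸ × 7.60×10^11 / 57.16 = 754 W/m².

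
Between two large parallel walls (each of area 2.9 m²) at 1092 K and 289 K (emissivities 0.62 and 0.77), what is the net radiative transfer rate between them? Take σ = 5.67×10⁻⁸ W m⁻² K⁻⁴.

Q ≈ 1.22×10^5 W

For two large parallel gray plates, q = σ(T₁⁴ − T₂⁴) / (1/ε₁ + 1/ε₂ − 1).
1/ε₁ + 1/ε₂ − 1 = 1/0.62 + 1/0.77 − 1 = 1.912.
T₁⁴ − T₂⁴ = 1.42×10^12 − 6.98×10^9 = 1.41×10^12 K⁴.
q = 5.67×10⁻⁸ × 1.41×10^12 / 1.912 = 42000 W/m².
Q = q·A = 42000 × 2.9 = 1.22×10^5 W.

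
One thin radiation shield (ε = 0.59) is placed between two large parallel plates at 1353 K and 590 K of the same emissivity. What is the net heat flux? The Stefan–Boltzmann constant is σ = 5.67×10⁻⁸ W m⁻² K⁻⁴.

q ≈ 38300 W/m²

Each of the 2 gaps contributes resistance (2/ε − 1) = 2/0.59 − 1 = 2.390; total = 4.780.
q = σ(T₁⁴ − T₂⁴) / 4.780 = 5.67×10⁻⁸ × 3.23×10^12 / 4.780 = 38300 W/m².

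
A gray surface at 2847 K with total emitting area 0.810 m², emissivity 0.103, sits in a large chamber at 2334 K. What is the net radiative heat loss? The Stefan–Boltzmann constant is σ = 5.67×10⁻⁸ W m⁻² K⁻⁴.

Q ≈ 1.70×10^5 W

Q = εσA(T⁴ − T_s⁴). T⁴ − T_s⁴ = (2847)⁴ − (2334)⁴ = 6.57×10^13 − 2.97×10^13 = 3.60×10^13 K⁴.
Q = 0.103 × 5.67×10⁻⁸ × 0.810 × 3.60×10^13 = 1.70×10^5 W.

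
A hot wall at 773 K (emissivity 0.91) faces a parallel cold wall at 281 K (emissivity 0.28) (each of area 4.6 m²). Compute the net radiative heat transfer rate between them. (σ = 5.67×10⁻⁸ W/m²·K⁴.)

For two large parallel gray plates, q = σ(T₁⁴ − T₂⁴) / (1/ε₁ + 1/ε₂ − 1).
1/ε₁ + 1/ε₂ − 1 = 1/0.91 + 1/0.28 − 1 = 3.670.
T₁⁴ − T₂⁴ = 3.57×10^11 − 6.23×10^9 = 3.51×10^11 K⁴.
q = 5.67×10⁻⁸ × 3.51×10^11 / 3.670 = 5420 W/m².
Q = q·A = 5420 × 4.6 = 24900 W.

Q ≈ 24900 W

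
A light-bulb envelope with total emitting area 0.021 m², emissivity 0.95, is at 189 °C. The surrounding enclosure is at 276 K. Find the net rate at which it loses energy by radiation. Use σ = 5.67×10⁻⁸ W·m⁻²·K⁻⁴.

Q ≈ 45.0 W

Convert: 189 °C = 462 K.
Q = εσA(T⁴ − T_s⁴). T⁴ − T_s⁴ = (462)⁴ − (276)⁴ = 4.56×10^10 − 5.80×10^9 = 3.98×10^10 K⁴.
Q = 0.95 × 5.67×10⁻⁸ × 0.0210 × 3.98×10^10 = 45.0 W.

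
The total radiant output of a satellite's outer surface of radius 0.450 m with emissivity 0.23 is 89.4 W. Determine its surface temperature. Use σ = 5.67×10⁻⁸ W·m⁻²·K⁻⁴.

A = 4πr² = 4π × (0.450)² = 2.54 m².
From P = εσAT⁴, T = (P / εσA)^(1/4) = (89.4 / (0.23 × 5.67×10⁻⁸ × 2.54))^(1/4).
T = (2.69×10^9)^(1/4) = 228 K.

T ≈ 228 K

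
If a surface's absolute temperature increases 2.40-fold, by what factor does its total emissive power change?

factor ≈ 33.2

P ∝ T⁴, so the power scales as (2.40)⁴ = 33.2.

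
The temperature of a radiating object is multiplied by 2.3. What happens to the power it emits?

P ∝ T⁴, so the power scales as (2.3)⁴ = 28.0.

factor ≈ 28.0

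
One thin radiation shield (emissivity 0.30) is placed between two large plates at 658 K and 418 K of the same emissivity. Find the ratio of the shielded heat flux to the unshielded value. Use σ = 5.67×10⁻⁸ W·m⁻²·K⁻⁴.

ratio ≈ 0.500

With N identical shields there are N+1 = 2 gaps in series, each with the same radiative resistance, so the flux falls to 1/(N+1) of its unshielded value.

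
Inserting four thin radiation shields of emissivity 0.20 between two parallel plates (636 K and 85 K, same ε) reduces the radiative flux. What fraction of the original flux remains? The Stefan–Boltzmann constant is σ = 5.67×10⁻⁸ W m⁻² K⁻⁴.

ratio ≈ 0.200

With N identical shields there are N+1 = 5 gaps in series, each with the same radiative resistance, so the flux falls to 1/(N+1) of its unshielded value.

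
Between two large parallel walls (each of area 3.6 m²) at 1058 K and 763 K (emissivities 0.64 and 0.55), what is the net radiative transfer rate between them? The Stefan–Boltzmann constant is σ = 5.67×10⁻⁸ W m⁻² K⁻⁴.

Q ≈ 78400 W

For two large parallel gray plates, q = σ(T₁⁴ − T₂⁴) / (1/ε₁ + 1/ε₂ − 1).
1/ε₁ + 1/ε₂ − 1 = 1/0.64 + 1/0.55 − 1 = 2.381.
T₁⁴ − T₂⁴ = 1.25×10^12 − 3.39×10^11 = 9.14×10^11 K⁴.
q = 5.67×10⁻⁸ × 9.14×10^11 / 2.381 = 21800 W/m².
Q = q·A = 21800 × 3.6 = 78400 W.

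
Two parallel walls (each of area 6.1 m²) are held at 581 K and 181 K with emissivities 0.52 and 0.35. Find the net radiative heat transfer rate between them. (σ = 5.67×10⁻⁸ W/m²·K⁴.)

Q ≈ 10300 W

For two large parallel gray plates, q = σ(T₁⁴ − T₂⁴) / (1/ε₁ + 1/ε₂ − 1).
1/ε₁ + 1/ε₂ − 1 = 1/0.52 + 1/0.35 − 1 = 3.780.
T₁⁴ − T₂⁴ = 1.14×10^11 − 1.07×10^9 = 1.13×10^11 K⁴.
q = 5.67×10⁻⁸ × 1.13×10^11 / 3.780 = 1690 W/m².
Q = q·A = 1690 × 6.1 = 10300 W.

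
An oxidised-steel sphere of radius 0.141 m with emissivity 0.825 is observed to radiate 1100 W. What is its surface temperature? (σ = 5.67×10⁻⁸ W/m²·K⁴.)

A = 4πr² = 4π × (0.141)² = 0.250 m².
From P = εσAT⁴, T = (P / εσA)^(1/4) = (1100 / (0.825 × 5.67×10⁻⁸ × 0.250))^(1/4).
T = (9.41×10^10)^(1/4) = 554 K.

T ≈ 554 K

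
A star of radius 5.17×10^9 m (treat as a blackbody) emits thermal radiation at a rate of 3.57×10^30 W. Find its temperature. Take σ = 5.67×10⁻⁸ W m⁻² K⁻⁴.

A = 4πr² = 4π × (5.17×10^9)² = 3.36×10^20 m².
From P = σAT⁴, T = (P / σA)^(1/4) = (3.57×10^30 / (5.67×10⁻⁸ × 3.36×10^20))^(1/4).
T = (1.87×10^17)^(1/4) = 20800 K.

T ≈ 20800 K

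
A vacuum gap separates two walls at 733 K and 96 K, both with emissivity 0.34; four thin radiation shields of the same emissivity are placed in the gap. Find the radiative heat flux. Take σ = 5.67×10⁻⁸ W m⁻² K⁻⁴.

q ≈ 670 W/m²

Each of the 5 gaps contributes resistance (2/ε − 1) = 2/0.34 − 1 = 4.882; total = 24.41.
q = σ(T₁⁴ − T₂⁴) / 24.41 = 5.67×10⁻⁸ × 2.89×10^11 / 24.41 = 670 W/m².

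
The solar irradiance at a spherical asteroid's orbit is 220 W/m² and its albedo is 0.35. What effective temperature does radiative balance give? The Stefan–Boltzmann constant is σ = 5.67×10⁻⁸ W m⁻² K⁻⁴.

T ≈ 158 K

Power absorbed = (1−a)S·πR²; power emitted = 4πR²σT⁴. Equating and cancelling πR²:
T = ((1−a)S / 4σ)^(1/4) = (143 / (4 × 5.67×10⁻⁸))^(1/4) = (6.31×10^8)^(1/4).
T = 158 K.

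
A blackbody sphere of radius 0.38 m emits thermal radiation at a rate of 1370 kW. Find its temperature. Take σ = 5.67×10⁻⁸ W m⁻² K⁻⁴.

T ≈ 1910 K

A = 4πr² = 4π × (0.38)² = 1.81 m².
From P = σAT⁴, T = (P / σA)^(1/4) = (1.37×10^6 / (5.67×10⁻⁸ × 1.81))^(1/4).
T = (1.33×10^13)^(1/4) = 1910 K.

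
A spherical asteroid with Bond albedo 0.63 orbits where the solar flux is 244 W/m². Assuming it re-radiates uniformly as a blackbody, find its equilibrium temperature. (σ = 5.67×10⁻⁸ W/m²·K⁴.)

T ≈ 141 K

Power absorbed = (1−a)S·πR²; power emitted = 4πR²σT⁴. Equating and cancelling πR²:
T = ((1−a)S / 4σ)^(1/4) = (90.3 / (4 × 5.67×10⁻⁸))^(1/4) = (3.98×10^8)^(1/4).
T = 141 K.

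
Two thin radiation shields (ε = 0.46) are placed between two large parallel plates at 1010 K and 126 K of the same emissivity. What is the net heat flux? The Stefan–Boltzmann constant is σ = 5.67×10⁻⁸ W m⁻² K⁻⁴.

Each of the 3 gaps contributes resistance (2/ε − 1) = 2/0.46 − 1 = 3.348; total = 10.04.
q = σ(T₁⁴ − T₂⁴) / 10.04 = 5.67×10⁻⁸ × 1.04×10^12 / 10.04 = 5870 W/m².

q ≈ 5870 W/m²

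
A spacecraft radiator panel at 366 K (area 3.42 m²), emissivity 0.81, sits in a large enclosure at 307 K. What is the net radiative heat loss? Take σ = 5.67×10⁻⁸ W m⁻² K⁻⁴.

Q ≈ 1420 W

Q = εσA(T⁴ − T_s⁴). T⁴ − T_s⁴ = (366)⁴ − (307)⁴ = 1.79×10^10 − 8.88×10^9 = 9.06×10^9 K⁴.
Q = 0.81 × 5.67×10⁻⁸ × 3.42 × 9.06×10^9 = 1420 W.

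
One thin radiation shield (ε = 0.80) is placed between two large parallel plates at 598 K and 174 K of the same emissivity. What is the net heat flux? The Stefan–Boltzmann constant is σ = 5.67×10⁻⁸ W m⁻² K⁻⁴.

Each of the 2 gaps contributes resistance (2/ε − 1) = 2/0.80 − 1 = 1.500; total = 3.000.
q = σ(T₁⁴ − T₂⁴) / 3.000 = 5.67×10⁻⁸ × 1.27×10^11 / 3.000 = 2400 W/m².

q ≈ 2400 W/m²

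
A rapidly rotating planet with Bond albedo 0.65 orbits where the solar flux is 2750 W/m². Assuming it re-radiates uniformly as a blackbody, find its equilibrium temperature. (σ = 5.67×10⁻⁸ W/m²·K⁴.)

T ≈ 255 K

Power absorbed = (1−a)S·πR²; power emitted = 4πR²σT⁴. Equating and cancelling πR²:
T = ((1−a)S / 4σ)^(1/4) = (962 / (4 × 5.67×10⁻⁸))^(1/4) = (4.24×10^9)^(1/4).
T = 255 K.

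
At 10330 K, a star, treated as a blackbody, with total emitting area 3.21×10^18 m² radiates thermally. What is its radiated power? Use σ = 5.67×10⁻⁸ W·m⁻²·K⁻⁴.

P = σAT⁴ = 5.67×10⁻⁸ × 3.21×10^18 × (10330)⁴ = 5.67×10⁻⁸ × 3.21×10^18 × 1.14×10^16.
P = 2.07×10^27 W.

P ≈ 2.07×10^27 W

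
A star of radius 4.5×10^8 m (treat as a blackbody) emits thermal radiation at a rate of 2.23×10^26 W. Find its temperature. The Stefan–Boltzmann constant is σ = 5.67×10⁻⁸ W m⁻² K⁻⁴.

A = 4πr² = 4π × (4.5×10^8)² = 2.54×10^18 m².
From P = σAT⁴, T = (P / σA)^(1/4) = (2.23×10^26 / (5.67×10⁻⁸ × 2.54×10^18))^(1/4).
T = (1.55×10^15)^(1/4) = 6270 K.

T ≈ 6270 K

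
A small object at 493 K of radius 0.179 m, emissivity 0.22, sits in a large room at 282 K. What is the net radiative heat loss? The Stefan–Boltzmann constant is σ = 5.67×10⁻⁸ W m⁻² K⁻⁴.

Q ≈ 265 W

A = 4πr² = 4π × (0.179)² = 0.403 m².
Q = εσA(T⁴ − T_s⁴). T⁴ − T_s⁴ = (493)⁴ − (282)⁴ = 5.91×10^10 − 6.32×10^9 = 5.27×10^10 K⁴.
Q = 0.22 × 5.67×10⁻⁸ × 0.403 × 5.27×10^10 = 265 W.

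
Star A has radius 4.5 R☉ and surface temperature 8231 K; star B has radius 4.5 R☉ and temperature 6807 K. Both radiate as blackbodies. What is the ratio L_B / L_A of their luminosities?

L_B/L_A ≈ 0.468

L = 4πR²σT⁴ ∝ R²T⁴, so L_B/L_A = (4.5/4.5)² × (6807/8231)⁴ = 1.00 × 0.468 = 0.468.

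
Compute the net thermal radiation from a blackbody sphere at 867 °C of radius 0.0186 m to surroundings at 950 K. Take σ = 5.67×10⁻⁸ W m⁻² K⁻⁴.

Q ≈ 216 W

A = 4πr² = 4π × (0.0186)² = 4.35×10^-3 m².
Convert: 867 °C = 1140 K.
Q = σA(T⁴ − T_s⁴). T⁴ − T_s⁴ = (1140)⁴ − (950)⁴ = 1.69×10^12 − 8.15×10^11 = 8.74×10^11 K⁴.
Q = 5.67×10⁻⁸ × 4.35×10^-3 × 8.74×10^11 = 216 W.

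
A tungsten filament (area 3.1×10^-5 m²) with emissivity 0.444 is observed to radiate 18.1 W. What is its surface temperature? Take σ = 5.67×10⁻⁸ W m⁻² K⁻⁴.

From P = εσAT⁴, T = (P / εσA)^(1/4) = (18.1 / (0.444 × 5.67×10⁻⁸ × 3.10×10^-5))^(1/4).
T = (2.32×10^13)^(1/4) = 2190 K.

T ≈ 2190 K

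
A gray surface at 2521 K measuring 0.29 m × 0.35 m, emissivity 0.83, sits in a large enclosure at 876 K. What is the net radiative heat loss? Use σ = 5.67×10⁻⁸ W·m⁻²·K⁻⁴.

Q ≈ 1.90×10^5 W

A = 0.29 × 0.35 = 0.101 m².
Q = εσA(T⁴ − T_s⁴). T⁴ − T_s⁴ = (2521)⁴ − (876)⁴ = 4.04×10^13 − 5.89×10^11 = 3.98×10^13 K⁴.
Q = 0.83 × 5.67×10⁻⁸ × 0.101 × 3.98×10^13 = 1.90×10^5 W.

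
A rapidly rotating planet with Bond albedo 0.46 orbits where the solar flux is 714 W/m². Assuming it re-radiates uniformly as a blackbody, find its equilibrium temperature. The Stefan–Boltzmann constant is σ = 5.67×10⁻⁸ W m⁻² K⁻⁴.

T ≈ 203 K

Power absorbed = (1−a)S·πR²; power emitted = 4πR²σT⁴. Equating and cancelling πR²:
T = ((1−a)S / 4σ)^(1/4) = (386 / (4 × 5.67×10⁻⁸))^(1/4) = (1.70×10^9)^(1/4).
T = 203 K.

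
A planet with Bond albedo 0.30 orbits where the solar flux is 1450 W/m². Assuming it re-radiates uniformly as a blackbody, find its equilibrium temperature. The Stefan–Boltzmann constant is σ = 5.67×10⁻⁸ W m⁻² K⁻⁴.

T ≈ 259 K

Power absorbed = (1−a)S·πR²; power emitted = 4πR²σT⁴. Equating and cancelling πR²:
T = ((1−a)S / 4σ)^(1/4) = (1010 / (4 × 5.67×10⁻⁸))^(1/4) = (4.48×10^9)^(1/4).
T = 259 K.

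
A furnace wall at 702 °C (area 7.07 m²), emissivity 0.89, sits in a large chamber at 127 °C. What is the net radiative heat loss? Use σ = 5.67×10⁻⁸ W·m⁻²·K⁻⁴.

Q ≈ 3.13×10^5 W

Convert: 702 °C = 975 K; 127 °C = 400 K.
Q = εσA(T⁴ − T_s⁴). T⁴ − T_s⁴ = (975)⁴ − (400)⁴ = 9.04×10^11 − 2.56×10^10 = 8.78×10^11 K⁴.
Q = 0.89 × 5.67×10⁻⁸ × 7.07 × 8.78×10^11 = 3.13×10^5 W.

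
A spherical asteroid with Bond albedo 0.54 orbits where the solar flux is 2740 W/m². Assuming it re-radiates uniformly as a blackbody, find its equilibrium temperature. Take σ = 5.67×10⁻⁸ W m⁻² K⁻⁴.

T ≈ 273 K

Power absorbed = (1−a)S·πR²; power emitted = 4πR²σT⁴. Equating and cancelling πR²:
T = ((1−a)S / 4σ)^(1/4) = (1260 / (4 × 5.67×10⁻⁸))^(1/4) = (5.56×10^9)^(1/4).
T = 273 K.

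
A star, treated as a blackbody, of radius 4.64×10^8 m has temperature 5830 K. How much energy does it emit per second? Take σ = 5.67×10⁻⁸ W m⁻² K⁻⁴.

P ≈ 1.77×10^26 W

A = 4πr² = 4π × (4.64×10^8)² = 2.71×10^18 m².
P = σAT⁴ = 5.67×10⁻⁸ × 2.71×10^18 × (5830)⁴ = 5.67×10⁻⁸ × 2.71×10^18 × 1.16×10^15.
P = 1.77×10^26 W.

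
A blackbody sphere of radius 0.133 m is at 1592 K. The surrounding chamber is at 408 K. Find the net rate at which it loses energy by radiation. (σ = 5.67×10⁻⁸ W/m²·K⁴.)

A = 4πr² = 4π × (0.133)² = 0.222 m².
Q = σA(T⁴ − T_s⁴). T⁴ − T_s⁴ = (1592)⁴ − (408)⁴ = 6.42×10^12 − 2.77×10^10 = 6.40×10^12 K⁴.
Q = 5.67×10⁻⁸ × 0.222 × 6.40×10^12 = 80600 W.

Q ≈ 80600 W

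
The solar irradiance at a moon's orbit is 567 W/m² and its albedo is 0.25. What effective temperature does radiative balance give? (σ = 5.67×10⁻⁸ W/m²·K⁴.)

Power absorbed = (1−a)S·πR²; power emitted = 4πR²σT⁴. Equating and cancelling πR²:
T = ((1−a)S / 4σ)^(1/4) = (425 / (4 × 5.67×10⁻⁸))^(1/4) = (1.88×10^9)^(1/4).
T = 208 K.

T ≈ 208 K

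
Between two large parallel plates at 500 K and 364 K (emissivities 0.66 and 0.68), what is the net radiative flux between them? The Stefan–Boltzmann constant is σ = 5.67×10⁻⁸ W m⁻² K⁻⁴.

q ≈ 1280 W/m²

For two large parallel gray plates, q = σ(T₁⁴ − T₂⁴) / (1/ε₁ + 1/ε₂ − 1).
1/ε₁ + 1/ε₂ − 1 = 1/0.66 + 1/0.68 − 1 = 1.986.
T₁⁴ − T₂⁴ = 6.25×10^10 − 1.76×10^10 = 4.49×10^10 K⁴.
q = 5.67×10⁻⁸ × 4.49×10^10 / 1.986 = 1280 W/m².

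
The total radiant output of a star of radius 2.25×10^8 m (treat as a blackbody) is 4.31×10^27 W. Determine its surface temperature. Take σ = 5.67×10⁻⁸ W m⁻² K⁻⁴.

T ≈ 18600 K

A = 4πr² = 4π × (2.25×10^8)² = 6.36×10^17 m².
From P = σAT⁴, T = (P / σA)^(1/4) = (4.31×10^27 / (5.67×10⁻⁸ × 6.36×10^17))^(1/4).
T = (1.19×10^17)^(1/4) = 18600 K.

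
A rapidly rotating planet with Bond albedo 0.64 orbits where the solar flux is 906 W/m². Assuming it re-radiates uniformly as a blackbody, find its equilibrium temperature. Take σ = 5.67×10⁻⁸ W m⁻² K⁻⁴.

Power absorbed = (1−a)S·πR²; power emitted = 4πR²σT⁴. Equating and cancelling πR²:
T = ((1−a)S / 4σ)^(1/4) = (326 / (4 × 5.67×10⁻⁸))^(1/4) = (1.44×10^9)^(1/4).
T = 195 K.

T ≈ 195 K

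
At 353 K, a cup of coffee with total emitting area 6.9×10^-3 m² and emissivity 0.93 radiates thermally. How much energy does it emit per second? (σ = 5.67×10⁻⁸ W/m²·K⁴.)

P ≈ 5.65 W

P = εσAT⁴ = 0.93 × 5.67×10⁻⁸ × 6.90×10^-3 × (353)⁴ = 0.93 × 5.67×10⁻⁸ × 6.90×10^-3 × 1.55×10^10.
P = 5.65 W.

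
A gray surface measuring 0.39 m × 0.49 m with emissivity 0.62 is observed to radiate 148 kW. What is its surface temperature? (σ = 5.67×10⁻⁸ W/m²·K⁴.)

A = 0.39 × 0.49 = 0.191 m².
From P = εσAT⁴, T = (P / εσA)^(1/4) = (1.48×10^5 / (0.62 × 5.67×10⁻⁸ × 0.191))^(1/4).
T = (2.20×10^13)^(1/4) = 2170 K.

T ≈ 2170 K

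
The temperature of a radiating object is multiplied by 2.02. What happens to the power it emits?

factor ≈ 16.6

P ∝ T⁴, so the power scales as (2.02)⁴ = 16.6.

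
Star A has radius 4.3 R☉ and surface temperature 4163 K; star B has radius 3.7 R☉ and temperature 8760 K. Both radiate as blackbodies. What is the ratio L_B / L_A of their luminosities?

L_B/L_A ≈ 14.5

L = 4πR²σT⁴ ∝ R²T⁴, so L_B/L_A = (3.7/4.3)² × (8760/4163)⁴ = 0.740 × 19.6 = 14.5.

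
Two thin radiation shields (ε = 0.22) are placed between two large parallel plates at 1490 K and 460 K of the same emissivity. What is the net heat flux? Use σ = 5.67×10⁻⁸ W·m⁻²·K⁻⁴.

q ≈ 11400 W/m²

Each of the 3 gaps contributes resistance (2/ε − 1) = 2/0.22 − 1 = 8.091; total = 24.27.
q = σ(T₁⁴ − T₂⁴) / 24.27 = 5.67×10⁻⁸ × 4.88×10^12 / 24.27 = 11400 W/m².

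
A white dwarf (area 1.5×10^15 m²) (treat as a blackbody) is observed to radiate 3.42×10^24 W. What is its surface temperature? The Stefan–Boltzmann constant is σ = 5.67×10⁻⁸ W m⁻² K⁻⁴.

T ≈ 14200 K

From P = σAT⁴, T = (P / σA)^(1/4) = (3.42×10^24 / (5.67×10⁻⁸ × 1.50×10^15))^(1/4).
T = (4.02×10^16)^(1/4) = 14200 K.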